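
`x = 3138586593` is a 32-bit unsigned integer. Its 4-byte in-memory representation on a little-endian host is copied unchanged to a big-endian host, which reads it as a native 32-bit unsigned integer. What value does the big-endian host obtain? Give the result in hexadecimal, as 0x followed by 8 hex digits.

3138586593 in 32-bit hexadecimal is 0xBB1307E1.
Stored little-endian, the bytes at ascending addresses are E1 07 13 BB.
Read back as big-endian, the last byte is least significant, giving 0xE10713BB.

0xE10713BB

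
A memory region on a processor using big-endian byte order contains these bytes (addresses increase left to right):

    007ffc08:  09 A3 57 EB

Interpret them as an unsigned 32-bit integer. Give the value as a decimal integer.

In big-endian order the high byte comes first in memory.
The bytes are already most-significant first: 0x09A357EB.
0x09A357EB = 161699819.

161699819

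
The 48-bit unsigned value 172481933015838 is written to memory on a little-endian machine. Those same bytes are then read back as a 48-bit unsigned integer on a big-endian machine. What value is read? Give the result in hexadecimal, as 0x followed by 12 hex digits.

0x1EFB5814DF9C

172481933015838 in 48-bit hexadecimal is 0x9CDF1458FB1E.
Stored little-endian, the bytes at ascending addresses are 1E FB 58 14 DF 9C.
Read back as big-endian, the last byte is least significant, giving 0x1EFB5814DF9C.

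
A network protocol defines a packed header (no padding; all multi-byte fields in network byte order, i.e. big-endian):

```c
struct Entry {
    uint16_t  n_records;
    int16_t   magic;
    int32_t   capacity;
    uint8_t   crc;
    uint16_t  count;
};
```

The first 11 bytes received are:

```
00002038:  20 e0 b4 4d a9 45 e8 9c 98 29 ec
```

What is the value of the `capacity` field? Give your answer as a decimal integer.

`capacity` follows `n_records` (2 B), `magic` (2 B), so it starts at offset 2 + 2 = 4 and occupies 4 bytes.
Bytes at offsets 4..7: A9 45 E8 9C.
Big-endian stores the most-significant byte at the lowest address.
The bytes are already most-significant first: 0xA945E89C.
Top bit is set, so as a signed 32-bit value this is 0xA945E89C − 2^32 = -1455036260.

-1455036260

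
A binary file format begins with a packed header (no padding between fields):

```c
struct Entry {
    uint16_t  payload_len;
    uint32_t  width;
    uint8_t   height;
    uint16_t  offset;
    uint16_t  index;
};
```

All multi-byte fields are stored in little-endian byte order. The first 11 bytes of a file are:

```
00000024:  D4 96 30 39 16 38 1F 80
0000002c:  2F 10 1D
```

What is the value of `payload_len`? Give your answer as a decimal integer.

38612

`payload_len` is the first field, at byte offset 0, occupying 2 bytes.
Bytes at offsets 0..1: D4 96.
Little-endian: lowest address holds the least-significant byte.
Reassemble most-significant byte first: 96 D4 → 0x96D4.
0x96D4 = 38612.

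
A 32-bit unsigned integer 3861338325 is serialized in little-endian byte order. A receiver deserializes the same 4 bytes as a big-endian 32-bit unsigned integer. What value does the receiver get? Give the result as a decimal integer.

3579324390

3861338325 in 32-bit hexadecimal is 0xE62758D5.
Stored little-endian, the bytes at ascending addresses are D5 58 27 E6.
Read back as big-endian, the last byte is least significant, giving 0xD55827E6.
0xD55827E6 = 3579324390.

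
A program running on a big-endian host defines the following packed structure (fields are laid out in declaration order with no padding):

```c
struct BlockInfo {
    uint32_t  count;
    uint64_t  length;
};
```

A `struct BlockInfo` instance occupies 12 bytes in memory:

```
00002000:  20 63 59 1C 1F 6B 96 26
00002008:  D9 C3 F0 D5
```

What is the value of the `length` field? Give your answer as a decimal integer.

2264068331290226901

`length` follows `count` (4 bytes), so it starts at byte offset 4 and occupies 8 bytes.
Bytes at offsets 4..11: 1F 6B 96 26 D9 C3 F0 D5.
Big-endian stores the most-significant byte at the lowest address.
The bytes are already most-significant first: 0x1F6B9626D9C3F0D5.
0x1F6B9626D9C3F0D5 = 2264068331290226901.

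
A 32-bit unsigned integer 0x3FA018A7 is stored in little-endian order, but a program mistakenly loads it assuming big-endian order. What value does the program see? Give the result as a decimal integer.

2803408959

Stored little-endian, the bytes at ascending addresses are A7 18 A0 3F.
Read back as big-endian, the last byte is least significant, giving 0xA718A03F.
0xA718A03F = 2803408959.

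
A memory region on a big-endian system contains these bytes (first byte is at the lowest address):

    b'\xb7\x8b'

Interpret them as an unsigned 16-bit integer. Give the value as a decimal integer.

Big-endian stores the most-significant byte at the lowest address.
The bytes are already most-significant first: 0xB78B.
0xB78B = 46987.

46987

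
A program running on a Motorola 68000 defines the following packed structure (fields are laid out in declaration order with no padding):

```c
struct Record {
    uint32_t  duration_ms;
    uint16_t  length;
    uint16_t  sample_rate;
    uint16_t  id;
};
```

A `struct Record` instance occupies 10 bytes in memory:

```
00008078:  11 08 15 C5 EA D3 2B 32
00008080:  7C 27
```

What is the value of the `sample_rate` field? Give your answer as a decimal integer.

11058

`sample_rate` follows `duration_ms` (4 B), `length` (2 B), so it starts at offset 4 + 2 = 6 and occupies 2 bytes.
Bytes at offsets 6..7: 2B 32.
Big-endian: lowest address holds the most-significant byte.
The bytes are already most-significant first: 0x2B32.
0x2B32 = 11058.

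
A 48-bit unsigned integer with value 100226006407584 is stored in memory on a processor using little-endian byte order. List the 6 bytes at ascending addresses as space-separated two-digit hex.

100226006407584 in hexadecimal, padded to 48 bits, is 0x5B27AF8259A0.
Split into bytes (most-significant first): 5B 27 AF 82 59 A0.
In little-endian order the low byte comes first in memory.
So at ascending addresses the bytes are A0 59 82 AF 27 5B.

A0 59 82 AF 27 5B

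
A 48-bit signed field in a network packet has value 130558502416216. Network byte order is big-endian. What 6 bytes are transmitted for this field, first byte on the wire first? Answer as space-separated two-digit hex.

76 BE 05 28 AF 58

130558502416216 in hexadecimal, padded to 48 bits, is 0x76BE0528AF58.
Split into bytes (most-significant first): 76 BE 05 28 AF 58.
Big-endian: lowest address holds the most-significant byte.
So the memory order matches the most-significant-first order: 76 BE 05 28 AF 58.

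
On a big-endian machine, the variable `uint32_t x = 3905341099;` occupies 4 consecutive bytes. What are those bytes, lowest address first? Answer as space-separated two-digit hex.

E8 C6 C6 AB

3905341099 in hexadecimal, padded to 32 bits, is 0xE8C6C6AB.
Split into bytes (most-significant first): E8 C6 C6 AB.
In big-endian order the high byte comes first in memory.
So the memory order matches the most-significant-first order: E8 C6 C6 AB.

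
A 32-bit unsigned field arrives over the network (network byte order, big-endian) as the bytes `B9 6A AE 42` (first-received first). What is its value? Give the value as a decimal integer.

3110776386

In big-endian order the high byte comes first in memory.
The bytes are already most-significant first: 0xB96AAE42.
0xB96AAE42 = 3110776386.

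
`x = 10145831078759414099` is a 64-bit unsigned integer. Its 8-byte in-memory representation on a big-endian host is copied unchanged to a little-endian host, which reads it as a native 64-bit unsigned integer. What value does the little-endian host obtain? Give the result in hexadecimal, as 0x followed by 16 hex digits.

0x53B992789C3BCD8C

10145831078759414099 in 64-bit hexadecimal is 0x8CCD3B9C7892B953.
Stored big-endian, the bytes at ascending addresses are 8C CD 3B 9C 78 92 B9 53.
Read back as little-endian, the first byte is least significant, giving 0x53B992789C3BCD8C.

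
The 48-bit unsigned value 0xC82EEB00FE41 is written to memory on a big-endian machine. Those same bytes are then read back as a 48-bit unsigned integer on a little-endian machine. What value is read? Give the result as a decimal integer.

Stored big-endian, the bytes at ascending addresses are C8 2E EB 00 FE 41.
Read back as little-endian, the first byte is least significant, giving 0x41FE00EB2EC8.
0x41FE00EB2EC8 = 72559192911560.

72559192911560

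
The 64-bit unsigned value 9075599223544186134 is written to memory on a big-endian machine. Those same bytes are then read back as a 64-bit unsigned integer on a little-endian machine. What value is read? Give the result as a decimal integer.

9075599223544186134 in 64-bit hexadecimal is 0x7DF30168C3298516.
Stored big-endian, the bytes at ascending addresses are 7D F3 01 68 C3 29 85 16.
Read back as little-endian, the first byte is least significant, giving 0x168529C36801F37D.
0x168529C36801F37D = 1622749159977251709.

1622749159977251709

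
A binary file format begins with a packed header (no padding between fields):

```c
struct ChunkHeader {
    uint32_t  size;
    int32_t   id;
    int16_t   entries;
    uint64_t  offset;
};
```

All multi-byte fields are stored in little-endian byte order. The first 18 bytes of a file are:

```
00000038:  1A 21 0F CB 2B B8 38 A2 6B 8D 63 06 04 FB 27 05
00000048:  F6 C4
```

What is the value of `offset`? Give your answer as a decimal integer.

14192536944977905251

`offset` follows `size` (4 B), `id` (4 B), `entries` (2 B), so it starts at offset 4 + 4 + 2 = 10 and occupies 8 bytes.
Bytes at offsets 10..17: 63 06 04 FB 27 05 F6 C4.
In little-endian order the low byte comes first in memory.
Reassemble most-significant byte first: C4 F6 05 27 FB 04 06 63 → 0xC4F60527FB040663.
0xC4F60527FB040663 = 14192536944977905251.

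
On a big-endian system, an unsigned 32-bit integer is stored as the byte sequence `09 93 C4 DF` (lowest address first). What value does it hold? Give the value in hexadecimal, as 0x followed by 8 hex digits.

0x0993C4DF

In big-endian order the high byte comes first in memory.
The bytes are already most-significant first: 0x0993C4DF.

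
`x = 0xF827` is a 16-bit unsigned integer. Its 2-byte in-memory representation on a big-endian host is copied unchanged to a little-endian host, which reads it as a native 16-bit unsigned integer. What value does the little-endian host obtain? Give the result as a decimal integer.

Stored big-endian, the bytes at ascending addresses are F8 27.
Read back as little-endian, the first byte is least significant, giving 0x27F8.
0x27F8 = 10232.

10232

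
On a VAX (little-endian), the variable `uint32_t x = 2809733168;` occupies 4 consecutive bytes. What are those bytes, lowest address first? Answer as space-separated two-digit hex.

2809733168 in hexadecimal, padded to 32 bits, is 0xA7792030.
Split into bytes (most-significant first): A7 79 20 30.
Little-endian: lowest address holds the least-significant byte.
So at ascending addresses the bytes are 30 20 79 A7.

30 20 79 A7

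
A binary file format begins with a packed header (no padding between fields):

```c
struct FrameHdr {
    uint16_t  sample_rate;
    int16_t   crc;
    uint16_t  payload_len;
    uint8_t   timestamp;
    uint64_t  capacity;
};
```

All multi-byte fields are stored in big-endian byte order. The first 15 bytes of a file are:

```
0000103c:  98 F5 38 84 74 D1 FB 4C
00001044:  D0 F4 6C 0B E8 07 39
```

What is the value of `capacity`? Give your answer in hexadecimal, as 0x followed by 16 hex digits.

0x4CD0F46C0BE80739

`capacity` follows `sample_rate` (2 B), `crc` (2 B), `payload_len` (2 B), `timestamp` (1 B), so it starts at offset 2 + 2 + 2 + 1 = 7 and occupies 8 bytes.
Bytes at offsets 7..14: 4C D0 F4 6C 0B E8 07 39.
Big-endian: lowest address holds the most-significant byte.
The bytes are already most-significant first: 0x4CD0F46C0BE80739.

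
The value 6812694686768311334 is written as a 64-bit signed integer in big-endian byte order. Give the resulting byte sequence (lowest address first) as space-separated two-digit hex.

6812694686768311334 in hexadecimal, padded to 64 bits, is 0x5E8B8DB8F0042C26.
Split into bytes (most-significant first): 5E 8B 8D B8 F0 04 2C 26.
Big-endian: lowest address holds the most-significant byte.
So the memory order matches the most-significant-first order: 5E 8B 8D B8 F0 04 2C 26.

5E 8B 8D B8 F0 04 2C 26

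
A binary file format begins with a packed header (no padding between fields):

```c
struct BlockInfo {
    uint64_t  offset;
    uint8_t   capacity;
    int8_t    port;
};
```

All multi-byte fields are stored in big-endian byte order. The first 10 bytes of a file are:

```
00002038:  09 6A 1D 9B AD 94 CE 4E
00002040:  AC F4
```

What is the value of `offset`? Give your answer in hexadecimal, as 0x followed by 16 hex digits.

`offset` is the first field, at byte offset 0, occupying 8 bytes.
Bytes at offsets 0..7: 09 6A 1D 9B AD 94 CE 4E.
Big-endian: lowest address holds the most-significant byte.
The bytes are already most-significant first: 0x096A1D9BAD94CE4E.

0x096A1D9BAD94CE4E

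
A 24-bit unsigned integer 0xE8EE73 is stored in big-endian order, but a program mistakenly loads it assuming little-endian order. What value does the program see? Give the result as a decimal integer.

Stored big-endian, the bytes at ascending addresses are E8 EE 73.
Read back as little-endian, the first byte is least significant, giving 0x73EEE8.
0x73EEE8 = 7597800.

7597800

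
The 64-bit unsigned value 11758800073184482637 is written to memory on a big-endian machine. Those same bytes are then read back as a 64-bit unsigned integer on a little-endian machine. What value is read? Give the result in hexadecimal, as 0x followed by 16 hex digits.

0x4D95FFA25DA62FA3

11758800073184482637 in 64-bit hexadecimal is 0xA32FA65DA2FF954D.
Stored big-endian, the bytes at ascending addresses are A3 2F A6 5D A2 FF 95 4D.
Read back as little-endian, the first byte is least significant, giving 0x4D95FFA25DA62FA3.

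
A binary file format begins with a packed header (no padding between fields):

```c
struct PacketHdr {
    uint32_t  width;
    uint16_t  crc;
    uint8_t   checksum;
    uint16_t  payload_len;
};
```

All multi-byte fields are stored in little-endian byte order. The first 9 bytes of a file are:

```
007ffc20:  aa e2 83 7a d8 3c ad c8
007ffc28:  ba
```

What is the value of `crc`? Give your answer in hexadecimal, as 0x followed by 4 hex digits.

0x3CD8

`crc` follows `width` (4 bytes), so it starts at byte offset 4 and occupies 2 bytes.
Bytes at offsets 4..5: D8 3C.
Little-endian stores the least-significant byte at the lowest address.
Reassemble most-significant byte first: 3C D8 → 0x3CD8.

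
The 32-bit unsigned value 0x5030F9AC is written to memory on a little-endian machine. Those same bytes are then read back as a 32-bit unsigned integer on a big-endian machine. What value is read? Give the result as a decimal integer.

2902011984

Stored little-endian, the bytes at ascending addresses are AC F9 30 50.
Read back as big-endian, the last byte is least significant, giving 0xACF93050.
0xACF93050 = 2902011984.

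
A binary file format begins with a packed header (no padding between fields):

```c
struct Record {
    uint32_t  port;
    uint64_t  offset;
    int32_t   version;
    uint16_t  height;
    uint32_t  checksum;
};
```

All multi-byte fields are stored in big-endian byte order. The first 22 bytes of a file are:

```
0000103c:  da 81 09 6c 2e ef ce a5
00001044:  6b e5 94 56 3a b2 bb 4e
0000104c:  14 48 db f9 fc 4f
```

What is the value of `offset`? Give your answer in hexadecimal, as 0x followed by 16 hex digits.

0x2EEFCEA56BE59456

`offset` follows `port` (4 bytes), so it starts at byte offset 4 and occupies 8 bytes.
Bytes at offsets 4..11: 2E EF CE A5 6B E5 94 56.
Big-endian stores the most-significant byte at the lowest address.
The bytes are already most-significant first: 0x2EEFCEA56BE59456.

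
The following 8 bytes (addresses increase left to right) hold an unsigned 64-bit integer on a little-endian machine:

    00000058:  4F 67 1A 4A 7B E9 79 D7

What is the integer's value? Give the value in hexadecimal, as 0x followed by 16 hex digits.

Little-endian: lowest address holds the least-significant byte.
Reassemble most-significant byte first: D7 79 E9 7B 4A 1A 67 4F → 0xD779E97B4A1A674F.

0xD779E97B4A1A674F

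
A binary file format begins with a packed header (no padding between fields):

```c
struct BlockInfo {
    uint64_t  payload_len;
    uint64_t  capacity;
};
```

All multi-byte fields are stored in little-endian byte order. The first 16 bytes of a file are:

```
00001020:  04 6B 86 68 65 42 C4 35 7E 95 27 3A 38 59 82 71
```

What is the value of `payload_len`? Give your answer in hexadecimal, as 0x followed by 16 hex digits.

0x35C4426568866B04

`payload_len` is the first field, at byte offset 0, occupying 8 bytes.
Bytes at offsets 0..7: 04 6B 86 68 65 42 C4 35.
Little-endian: lowest address holds the least-significant byte.
Reassemble most-significant byte first: 35 C4 42 65 68 86 6B 04 → 0x35C4426568866B04.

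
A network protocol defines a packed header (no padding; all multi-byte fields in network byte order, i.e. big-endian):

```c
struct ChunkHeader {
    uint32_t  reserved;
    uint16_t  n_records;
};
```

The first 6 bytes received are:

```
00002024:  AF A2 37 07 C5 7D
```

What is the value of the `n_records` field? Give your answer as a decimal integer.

`n_records` follows `reserved` (4 bytes), so it starts at byte offset 4 and occupies 2 bytes.
Bytes at offsets 4..5: C5 7D.
Big-endian: lowest address holds the most-significant byte.
The bytes are already most-significant first: 0xC57D.
0xC57D = 50557.

50557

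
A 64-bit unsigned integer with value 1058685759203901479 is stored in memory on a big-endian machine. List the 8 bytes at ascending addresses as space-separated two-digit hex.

0E B1 35 16 BE 1D 00 27

1058685759203901479 in hexadecimal, padded to 64 bits, is 0x0EB13516BE1D0027.
Split into bytes (most-significant first): 0E B1 35 16 BE 1D 00 27.
Big-endian stores the most-significant byte at the lowest address.
So the memory order matches the most-significant-first order: 0E B1 35 16 BE 1D 00 27.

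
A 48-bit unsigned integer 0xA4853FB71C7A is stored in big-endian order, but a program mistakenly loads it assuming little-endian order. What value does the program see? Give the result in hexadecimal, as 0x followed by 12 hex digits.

Stored big-endian, the bytes at ascending addresses are A4 85 3F B7 1C 7A.
Read back as little-endian, the first byte is least significant, giving 0x7A1CB73F85A4.

0x7A1CB73F85A4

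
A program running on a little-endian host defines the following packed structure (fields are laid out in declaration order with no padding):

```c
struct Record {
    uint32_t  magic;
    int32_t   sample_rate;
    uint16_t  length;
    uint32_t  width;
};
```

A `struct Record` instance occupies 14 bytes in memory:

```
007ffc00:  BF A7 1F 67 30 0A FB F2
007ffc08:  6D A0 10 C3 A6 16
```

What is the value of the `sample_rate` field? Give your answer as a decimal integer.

`sample_rate` follows `magic` (4 bytes), so it starts at byte offset 4 and occupies 4 bytes.
Bytes at offsets 4..7: 30 0A FB F2.
In little-endian order the low byte comes first in memory.
Reassemble most-significant byte first: F2 FB 0A 30 → 0xF2FB0A30.
Top bit is set, so as a signed 32-bit value this is 0xF2FB0A30 − 2^32 = -218428880.

-218428880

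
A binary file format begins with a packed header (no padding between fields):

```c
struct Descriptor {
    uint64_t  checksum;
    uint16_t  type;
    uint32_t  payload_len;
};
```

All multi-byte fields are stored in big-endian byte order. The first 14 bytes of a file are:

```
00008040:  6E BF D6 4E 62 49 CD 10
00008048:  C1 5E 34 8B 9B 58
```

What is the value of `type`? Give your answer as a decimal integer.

49502

`type` follows `checksum` (8 bytes), so it starts at byte offset 8 and occupies 2 bytes.
Bytes at offsets 8..9: C1 5E.
Big-endian: lowest address holds the most-significant byte.
The bytes are already most-significant first: 0xC15E.
0xC15E = 49502.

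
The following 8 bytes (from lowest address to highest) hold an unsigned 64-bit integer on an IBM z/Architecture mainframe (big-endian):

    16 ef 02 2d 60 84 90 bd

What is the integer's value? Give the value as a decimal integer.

In big-endian order the high byte comes first in memory.
The bytes are already most-significant first: 0x16EF022D608490BD.
0x16EF022D608490BD = 1652541982184345789.

1652541982184345789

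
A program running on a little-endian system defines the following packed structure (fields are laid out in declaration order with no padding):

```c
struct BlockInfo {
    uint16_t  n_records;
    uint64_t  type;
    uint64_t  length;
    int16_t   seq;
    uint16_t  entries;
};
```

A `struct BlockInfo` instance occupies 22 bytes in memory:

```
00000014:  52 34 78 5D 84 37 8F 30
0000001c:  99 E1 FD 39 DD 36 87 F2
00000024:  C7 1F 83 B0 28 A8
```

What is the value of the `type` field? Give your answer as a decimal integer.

`type` follows `n_records` (2 bytes), so it starts at byte offset 2 and occupies 8 bytes.
Bytes at offsets 2..9: 78 5D 84 37 8F 30 99 E1.
In little-endian order the low byte comes first in memory.
Reassemble most-significant byte first: E1 99 30 8F 37 84 5D 78 → 0xE199308F37845D78.
0xE199308F37845D78 = 16256077721640394104.

16256077721640394104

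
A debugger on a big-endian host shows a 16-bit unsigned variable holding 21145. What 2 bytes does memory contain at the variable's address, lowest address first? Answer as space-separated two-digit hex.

52 99

21145 in hexadecimal, padded to 16 bits, is 0x5299.
Split into bytes (most-significant first): 52 99.
Big-endian: lowest address holds the most-significant byte.
So the memory order matches the most-significant-first order: 52 99.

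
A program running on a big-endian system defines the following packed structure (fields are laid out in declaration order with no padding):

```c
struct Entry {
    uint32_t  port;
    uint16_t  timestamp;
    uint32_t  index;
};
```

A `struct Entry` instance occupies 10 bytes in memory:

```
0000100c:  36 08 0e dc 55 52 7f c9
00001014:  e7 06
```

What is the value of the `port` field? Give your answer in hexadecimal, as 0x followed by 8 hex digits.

0x36080EDC

`port` is the first field, at byte offset 0, occupying 4 bytes.
Bytes at offsets 0..3: 36 08 0E DC.
Big-endian: lowest address holds the most-significant byte.
The bytes are already most-significant first: 0x36080EDC.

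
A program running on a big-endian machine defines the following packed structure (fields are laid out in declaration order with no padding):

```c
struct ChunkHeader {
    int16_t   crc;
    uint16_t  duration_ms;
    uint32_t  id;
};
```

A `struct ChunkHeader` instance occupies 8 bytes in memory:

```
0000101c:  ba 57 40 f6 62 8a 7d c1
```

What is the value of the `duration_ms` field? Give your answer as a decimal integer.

`duration_ms` follows `crc` (2 bytes), so it starts at byte offset 2 and occupies 2 bytes.
Bytes at offsets 2..3: 40 F6.
Big-endian: lowest address holds the most-significant byte.
The bytes are already most-significant first: 0x40F6.
0x40F6 = 16630.

16630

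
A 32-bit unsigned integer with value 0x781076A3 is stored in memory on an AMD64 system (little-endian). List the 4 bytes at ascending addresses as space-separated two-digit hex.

Split into bytes (most-significant first): 78 10 76 A3.
In little-endian order the low byte comes first in memory.
So at ascending addresses the bytes are A3 76 10 78.

A3 76 10 78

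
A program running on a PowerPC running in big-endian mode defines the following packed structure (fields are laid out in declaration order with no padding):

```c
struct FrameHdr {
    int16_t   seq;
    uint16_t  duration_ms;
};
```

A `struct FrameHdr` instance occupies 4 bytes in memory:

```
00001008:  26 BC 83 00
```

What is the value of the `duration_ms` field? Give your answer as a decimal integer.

`duration_ms` follows `seq` (2 bytes), so it starts at byte offset 2 and occupies 2 bytes.
Bytes at offsets 2..3: 83 00.
Big-endian stores the most-significant byte at the lowest address.
The bytes are already most-significant first: 0x8300.
0x8300 = 33536.

33536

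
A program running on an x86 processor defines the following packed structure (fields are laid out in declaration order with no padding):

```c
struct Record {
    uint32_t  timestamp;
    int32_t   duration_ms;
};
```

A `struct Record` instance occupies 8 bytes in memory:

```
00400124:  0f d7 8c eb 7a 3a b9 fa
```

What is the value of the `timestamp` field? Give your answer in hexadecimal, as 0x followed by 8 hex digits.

0xEB8CD70F

`timestamp` is the first field, at byte offset 0, occupying 4 bytes.
Bytes at offsets 0..3: 0F D7 8C EB.
In little-endian order the low byte comes first in memory.
Reassemble most-significant byte first: EB 8C D7 0F → 0xEB8CD70F.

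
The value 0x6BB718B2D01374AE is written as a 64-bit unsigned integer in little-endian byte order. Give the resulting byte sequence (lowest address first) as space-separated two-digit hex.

Split into bytes (most-significant first): 6B B7 18 B2 D0 13 74 AE.
Little-endian: lowest address holds the least-significant byte.
So at ascending addresses the bytes are AE 74 13 D0 B2 18 B7 6B.

AE 74 13 D0 B2 18 B7 6B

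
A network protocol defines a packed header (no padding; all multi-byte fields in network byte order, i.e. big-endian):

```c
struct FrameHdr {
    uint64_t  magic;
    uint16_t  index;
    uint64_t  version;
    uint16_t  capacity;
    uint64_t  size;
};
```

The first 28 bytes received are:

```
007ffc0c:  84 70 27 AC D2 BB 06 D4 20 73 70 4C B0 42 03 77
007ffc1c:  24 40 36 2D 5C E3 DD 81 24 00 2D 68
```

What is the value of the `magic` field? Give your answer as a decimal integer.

9543171233621411540

`magic` is the first field, at byte offset 0, occupying 8 bytes.
Bytes at offsets 0..7: 84 70 27 AC D2 BB 06 D4.
Big-endian: lowest address holds the most-significant byte.
The bytes are already most-significant first: 0x847027ACD2BB06D4.
0x847027ACD2BB06D4 = 9543171233621411540.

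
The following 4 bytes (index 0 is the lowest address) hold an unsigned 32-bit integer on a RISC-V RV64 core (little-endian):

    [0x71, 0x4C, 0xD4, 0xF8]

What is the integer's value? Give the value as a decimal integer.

4174662769

Little-endian stores the least-significant byte at the lowest address.
Reassemble most-significant byte first: F8 D4 4C 71 → 0xF8D44C71.
0xF8D44C71 = 4174662769.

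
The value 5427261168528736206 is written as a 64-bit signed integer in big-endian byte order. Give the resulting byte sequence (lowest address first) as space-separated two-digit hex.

4B 51 81 47 25 6D 3F CE

5427261168528736206 in hexadecimal, padded to 64 bits, is 0x4B518147256D3FCE.
Split into bytes (most-significant first): 4B 51 81 47 25 6D 3F CE.
In big-endian order the high byte comes first in memory.
So the memory order matches the most-significant-first order: 4B 51 81 47 25 6D 3F CE.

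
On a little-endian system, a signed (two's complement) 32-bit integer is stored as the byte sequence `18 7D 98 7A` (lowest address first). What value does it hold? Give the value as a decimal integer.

In little-endian order the low byte comes first in memory.
Reassemble most-significant byte first: 7A 98 7D 18 → 0x7A987D18.
0x7A987D18 = 2056813848.

2056813848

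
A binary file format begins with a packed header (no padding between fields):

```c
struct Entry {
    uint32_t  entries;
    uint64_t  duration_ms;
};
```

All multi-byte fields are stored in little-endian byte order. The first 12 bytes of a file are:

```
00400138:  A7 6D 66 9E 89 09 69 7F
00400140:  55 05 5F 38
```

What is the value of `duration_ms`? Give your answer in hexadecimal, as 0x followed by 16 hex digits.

`duration_ms` follows `entries` (4 bytes), so it starts at byte offset 4 and occupies 8 bytes.
Bytes at offsets 4..11: 89 09 69 7F 55 05 5F 38.
In little-endian order the low byte comes first in memory.
Reassemble most-significant byte first: 38 5F 05 55 7F 69 09 89 → 0x385F05557F690989.

0x385F05557F690989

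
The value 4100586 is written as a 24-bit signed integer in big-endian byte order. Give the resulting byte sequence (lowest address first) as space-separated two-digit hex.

4100586 in hexadecimal, padded to 24 bits, is 0x3E91EA.
Split into bytes (most-significant first): 3E 91 EA.
In big-endian order the high byte comes first in memory.
So the memory order matches the most-significant-first order: 3E 91 EA.

3E 91 EA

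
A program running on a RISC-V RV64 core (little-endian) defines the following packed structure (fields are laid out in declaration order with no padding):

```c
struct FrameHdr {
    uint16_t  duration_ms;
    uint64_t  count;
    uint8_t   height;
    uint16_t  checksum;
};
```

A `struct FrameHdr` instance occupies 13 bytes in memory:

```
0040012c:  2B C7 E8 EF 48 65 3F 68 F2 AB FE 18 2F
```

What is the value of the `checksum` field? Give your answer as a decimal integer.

`checksum` follows `duration_ms` (2 B), `count` (8 B), `height` (1 B), so it starts at offset 2 + 8 + 1 = 11 and occupies 2 bytes.
Bytes at offsets 11..12: 18 2F.
Little-endian: lowest address holds the least-significant byte.
Reassemble most-significant byte first: 2F 18 → 0x2F18.
0x2F18 = 12056.

12056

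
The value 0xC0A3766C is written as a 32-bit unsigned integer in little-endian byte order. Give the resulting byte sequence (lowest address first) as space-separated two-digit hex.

6C 76 A3 C0

Split into bytes (most-significant first): C0 A3 76 6C.
Little-endian stores the least-significant byte at the lowest address.
So at ascending addresses the bytes are 6C 76 A3 C0.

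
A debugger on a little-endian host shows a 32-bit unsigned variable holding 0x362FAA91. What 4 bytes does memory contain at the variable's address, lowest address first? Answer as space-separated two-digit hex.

91 AA 2F 36

Split into bytes (most-significant first): 36 2F AA 91.
Little-endian stores the least-significant byte at the lowest address.
So at ascending addresses the bytes are 91 AA 2F 36.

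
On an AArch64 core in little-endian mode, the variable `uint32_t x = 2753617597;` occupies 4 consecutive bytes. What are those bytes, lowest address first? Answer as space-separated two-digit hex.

BD DE 20 A4

2753617597 in hexadecimal, padded to 32 bits, is 0xA420DEBD.
Split into bytes (most-significant first): A4 20 DE BD.
Little-endian stores the least-significant byte at the lowest address.
So at ascending addresses the bytes are BD DE 20 A4.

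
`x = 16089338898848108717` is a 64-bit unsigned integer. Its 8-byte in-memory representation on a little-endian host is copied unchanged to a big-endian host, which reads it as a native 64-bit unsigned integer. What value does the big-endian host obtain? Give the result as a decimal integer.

12488683838396975327

16089338898848108717 in 64-bit hexadecimal is 0xDF48D07BC8B750AD.
Stored little-endian, the bytes at ascending addresses are AD 50 B7 C8 7B D0 48 DF.
Read back as big-endian, the last byte is least significant, giving 0xAD50B7C87BD048DF.
0xAD50B7C87BD048DF = 12488683838396975327.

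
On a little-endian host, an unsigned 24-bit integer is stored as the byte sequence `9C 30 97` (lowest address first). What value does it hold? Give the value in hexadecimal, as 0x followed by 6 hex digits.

0x97309C

Little-endian stores the least-significant byte at the lowest address.
Reassemble most-significant byte first: 97 30 9C → 0x97309C.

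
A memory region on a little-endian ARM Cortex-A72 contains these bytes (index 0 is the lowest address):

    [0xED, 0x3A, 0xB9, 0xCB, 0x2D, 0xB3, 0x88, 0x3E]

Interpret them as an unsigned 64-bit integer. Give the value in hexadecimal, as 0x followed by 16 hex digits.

In little-endian order the low byte comes first in memory.
Reassemble most-significant byte first: 3E 88 B3 2D CB B9 3A ED → 0x3E88B32DCBB93AED.

0x3E88B32DCBB93AED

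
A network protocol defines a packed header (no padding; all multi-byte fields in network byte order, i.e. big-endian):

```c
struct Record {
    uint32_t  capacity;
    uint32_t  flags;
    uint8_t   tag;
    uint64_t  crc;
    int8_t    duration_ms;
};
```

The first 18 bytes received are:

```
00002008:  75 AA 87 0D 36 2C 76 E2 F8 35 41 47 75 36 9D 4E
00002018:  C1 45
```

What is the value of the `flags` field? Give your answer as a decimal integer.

908883682

`flags` follows `capacity` (4 bytes), so it starts at byte offset 4 and occupies 4 bytes.
Bytes at offsets 4..7: 36 2C 76 E2.
Big-endian: lowest address holds the most-significant byte.
The bytes are already most-significant first: 0x362C76E2.
0x362C76E2 = 908883682.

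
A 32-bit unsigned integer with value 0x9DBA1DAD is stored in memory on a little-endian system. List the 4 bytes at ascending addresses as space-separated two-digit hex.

Split into bytes (most-significant first): 9D BA 1D AD.
Little-endian stores the least-significant byte at the lowest address.
So at ascending addresses the bytes are AD 1D BA 9D.

AD 1D BA 9D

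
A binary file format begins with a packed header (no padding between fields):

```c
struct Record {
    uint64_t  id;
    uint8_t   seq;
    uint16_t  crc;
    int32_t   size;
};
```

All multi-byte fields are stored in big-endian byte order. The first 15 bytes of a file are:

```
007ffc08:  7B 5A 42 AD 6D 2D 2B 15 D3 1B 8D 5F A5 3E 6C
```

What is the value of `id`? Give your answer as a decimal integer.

`id` is the first field, at byte offset 0, occupying 8 bytes.
Bytes at offsets 0..7: 7B 5A 42 AD 6D 2D 2B 15.
In big-endian order the high byte comes first in memory.
The bytes are already most-significant first: 0x7B5A42AD6D2D2B15.
0x7B5A42AD6D2D2B15 = 8888490127197547285.

8888490127197547285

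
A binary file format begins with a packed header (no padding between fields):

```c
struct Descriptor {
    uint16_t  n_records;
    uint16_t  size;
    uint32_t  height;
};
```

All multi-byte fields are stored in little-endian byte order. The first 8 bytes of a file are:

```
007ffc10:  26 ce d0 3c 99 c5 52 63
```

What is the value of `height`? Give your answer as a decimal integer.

1666368921

`height` follows `n_records` (2 B), `size` (2 B), so it starts at offset 2 + 2 = 4 and occupies 4 bytes.
Bytes at offsets 4..7: 99 C5 52 63.
In little-endian order the low byte comes first in memory.
Reassemble most-significant byte first: 63 52 C5 99 → 0x6352C599.
0x6352C599 = 1666368921.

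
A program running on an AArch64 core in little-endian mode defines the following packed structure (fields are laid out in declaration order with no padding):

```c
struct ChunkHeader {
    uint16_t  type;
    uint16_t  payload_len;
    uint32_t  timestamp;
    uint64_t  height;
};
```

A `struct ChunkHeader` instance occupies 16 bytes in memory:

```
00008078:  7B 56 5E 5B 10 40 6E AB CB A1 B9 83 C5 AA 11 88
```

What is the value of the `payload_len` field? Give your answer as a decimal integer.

23390

`payload_len` follows `type` (2 bytes), so it starts at byte offset 2 and occupies 2 bytes.
Bytes at offsets 2..3: 5E 5B.
Little-endian stores the least-significant byte at the lowest address.
Reassemble most-significant byte first: 5B 5E → 0x5B5E.
0x5B5E = 23390.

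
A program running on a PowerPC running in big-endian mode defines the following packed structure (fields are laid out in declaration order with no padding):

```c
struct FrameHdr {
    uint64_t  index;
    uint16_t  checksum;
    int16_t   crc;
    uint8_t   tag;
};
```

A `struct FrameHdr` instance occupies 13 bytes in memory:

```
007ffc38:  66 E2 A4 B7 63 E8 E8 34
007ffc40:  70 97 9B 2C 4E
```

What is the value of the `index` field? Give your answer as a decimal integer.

7413669044167436340

`index` is the first field, at byte offset 0, occupying 8 bytes.
Bytes at offsets 0..7: 66 E2 A4 B7 63 E8 E8 34.
In big-endian order the high byte comes first in memory.
The bytes are already most-significant first: 0x66E2A4B763E8E834.
0x66E2A4B763E8E834 = 7413669044167436340.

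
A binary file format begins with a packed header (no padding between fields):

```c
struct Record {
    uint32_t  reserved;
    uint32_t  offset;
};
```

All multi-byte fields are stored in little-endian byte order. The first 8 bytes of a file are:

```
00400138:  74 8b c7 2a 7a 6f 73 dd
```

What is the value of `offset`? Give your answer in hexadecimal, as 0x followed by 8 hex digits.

`offset` follows `reserved` (4 bytes), so it starts at byte offset 4 and occupies 4 bytes.
Bytes at offsets 4..7: 7A 6F 73 DD.
In little-endian order the low byte comes first in memory.
Reassemble most-significant byte first: DD 73 6F 7A → 0xDD736F7A.

0xDD736F7A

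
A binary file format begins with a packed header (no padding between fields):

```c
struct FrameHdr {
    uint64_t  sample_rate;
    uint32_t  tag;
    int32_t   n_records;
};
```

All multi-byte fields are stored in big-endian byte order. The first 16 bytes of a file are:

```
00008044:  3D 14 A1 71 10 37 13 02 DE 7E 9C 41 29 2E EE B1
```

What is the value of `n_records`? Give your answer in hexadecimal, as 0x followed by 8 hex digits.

`n_records` follows `sample_rate` (8 B), `tag` (4 B), so it starts at offset 8 + 4 = 12 and occupies 4 bytes.
Bytes at offsets 12..15: 29 2E EE B1.
In big-endian order the high byte comes first in memory.
The bytes are already most-significant first: 0x292EEEB1.

0x292EEEB1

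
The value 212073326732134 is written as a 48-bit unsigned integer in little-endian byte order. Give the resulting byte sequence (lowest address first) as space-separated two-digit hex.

66 63 4E 2B E1 C0

212073326732134 in hexadecimal, padded to 48 bits, is 0xC0E12B4E6366.
Split into bytes (most-significant first): C0 E1 2B 4E 63 66.
In little-endian order the low byte comes first in memory.
So at ascending addresses the bytes are 66 63 4E 2B E1 C0.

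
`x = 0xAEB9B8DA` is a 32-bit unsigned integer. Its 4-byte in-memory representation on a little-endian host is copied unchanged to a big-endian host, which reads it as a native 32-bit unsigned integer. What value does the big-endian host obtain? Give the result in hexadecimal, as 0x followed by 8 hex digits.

Stored little-endian, the bytes at ascending addresses are DA B8 B9 AE.
Read back as big-endian, the last byte is least significant, giving 0xDAB8B9AE.

0xDAB8B9AE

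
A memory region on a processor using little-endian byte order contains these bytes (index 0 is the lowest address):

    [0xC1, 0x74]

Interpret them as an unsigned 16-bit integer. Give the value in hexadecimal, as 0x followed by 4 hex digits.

Little-endian stores the least-significant byte at the lowest address.
Reassemble most-significant byte first: 74 C1 → 0x74C1.

0x74C1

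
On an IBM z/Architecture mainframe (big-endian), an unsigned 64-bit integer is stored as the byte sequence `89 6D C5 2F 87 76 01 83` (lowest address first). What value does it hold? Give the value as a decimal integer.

9902787963584381315

Big-endian stores the most-significant byte at the lowest address.
The bytes are already most-significant first: 0x896DC52F87760183.
0x896DC52F87760183 = 9902787963584381315.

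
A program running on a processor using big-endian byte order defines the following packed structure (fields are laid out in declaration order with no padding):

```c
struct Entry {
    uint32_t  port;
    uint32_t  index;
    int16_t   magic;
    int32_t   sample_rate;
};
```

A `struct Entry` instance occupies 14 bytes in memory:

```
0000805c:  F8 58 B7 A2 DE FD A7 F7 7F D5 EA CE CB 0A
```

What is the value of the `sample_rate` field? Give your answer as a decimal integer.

-355546358

`sample_rate` follows `port` (4 B), `index` (4 B), `magic` (2 B), so it starts at offset 4 + 4 + 2 = 10 and occupies 4 bytes.
Bytes at offsets 10..13: EA CE CB 0A.
Big-endian stores the most-significant byte at the lowest address.
The bytes are already most-significant first: 0xEACECB0A.
Top bit is set, so as a signed 32-bit value this is 0xEACECB0A − 2^32 = -355546358.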